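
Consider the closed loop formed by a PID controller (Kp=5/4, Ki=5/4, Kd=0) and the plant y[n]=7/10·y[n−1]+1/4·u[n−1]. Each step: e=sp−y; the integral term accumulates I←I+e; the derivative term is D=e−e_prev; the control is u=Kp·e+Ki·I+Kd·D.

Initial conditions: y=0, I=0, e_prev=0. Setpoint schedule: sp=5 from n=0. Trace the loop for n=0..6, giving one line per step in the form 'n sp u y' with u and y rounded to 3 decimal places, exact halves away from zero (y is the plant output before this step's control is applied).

0 5 12.500 0.000
1 5 10.938 3.125
2 5 8.789 4.922
3 5 7.085 5.643
4 5 6.086 5.721
5 5 5.672 5.526
6 5 5.614 5.286

(exact arithmetic carried between steps; '≈' marks a value shown rounded to 6 d.p. or computed from one; I and e_prev carry over from the previous line; the table rounds u and y to 3 d.p., halves away from zero)
n=0: y=0, sp=5, e=sp−y=5; I=5, D=e−e_prev=5; u=5/4·5+5/4·5+0·5=12.5; next y=7/10·0+1/4·12.5=3.125
n=1: y=3.125, sp=5, e=sp−y=1.875; I=6.875, D=e−e_prev=-3.125; u=5/4·1.875+5/4·6.875+0·(-3.125)=10.9375; next y=7/10·3.125+1/4·10.9375=4.921875
n=2: y=4.921875, sp=5, e=sp−y=0.078125; I=6.953125, D=e−e_prev=-1.796875; u=5/4·0.078125+5/4·6.953125+0·(-1.796875)≈8.789063; next y=7/10·4.921875+1/4·8.789063≈5.642578
n=3: y≈5.642578, sp=5, e=sp−y≈-0.642578; I≈6.310547, D=e−e_prev≈-0.720703; u=5/4·(-0.642578)+5/4·6.310547+0·(-0.720703)≈7.084961; next y=7/10·5.642578+1/4·7.084961≈5.721045
n=4: y≈5.721045, sp=5, e=sp−y≈-0.721045; I≈5.589502, D=e−e_prev≈-0.078467; u=5/4·(-0.721045)+5/4·5.589502+0·(-0.078467)≈6.085571; next y=7/10·5.721045+1/4·6.085571≈5.526124
n=5: y≈5.526124, sp=5, e=sp−y≈-0.526124; I≈5.063378, D=e−e_prev≈0.194921; u=5/4·(-0.526124)+5/4·5.063378+0·0.194921≈5.671567; next y=7/10·5.526124+1/4·5.671567≈5.286179
n=6: y≈5.286179, sp=5, e=sp−y≈-0.286179; I≈4.777199, D=e−e_prev≈0.239946; u=5/4·(-0.286179)+5/4·4.777199+0·0.239946≈5.613775; next y=7/10·5.286179+1/4·5.613775≈5.103769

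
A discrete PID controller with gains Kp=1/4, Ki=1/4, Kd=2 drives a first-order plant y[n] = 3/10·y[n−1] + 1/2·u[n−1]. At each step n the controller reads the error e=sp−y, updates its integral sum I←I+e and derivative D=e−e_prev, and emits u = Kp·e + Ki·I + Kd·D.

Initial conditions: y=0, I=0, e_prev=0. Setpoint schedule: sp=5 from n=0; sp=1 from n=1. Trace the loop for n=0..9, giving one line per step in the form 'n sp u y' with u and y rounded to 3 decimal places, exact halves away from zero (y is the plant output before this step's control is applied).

0 5 12.500 0.000
1 1 -21.875 6.250
2 1 35.594 -9.063
3 1 -52.867 15.078
4 1 84.365 -21.910
5 1 -127.683 35.610
6 1 200.625 -53.159
7 1 -307.181 84.365
8 1 478.639 -128.281
9 1 -737.122 200.835

(exact arithmetic carried between steps; '≈' marks a value shown rounded to 6 d.p. or computed from one; I and e_prev carry over from the previous line; the table rounds u and y to 3 d.p., halves away from zero)
n=0: y=0, sp=5, e=sp−y=5; I=5, D=e−e_prev=5; u=1/4·5+1/4·5+2·5=12.5; next y=3/10·0+1/2·12.5=6.25
n=1: y=6.25, sp=1, e=sp−y=-5.25; I=-0.25, D=e−e_prev=-10.25; u=1/4·(-5.25)+1/4·(-0.25)+2·(-10.25)=-21.875; next y=3/10·6.25+1/2·(-21.875)=-9.0625
n=2: y=-9.0625, sp=1, e=sp−y=10.0625; I=9.8125, D=e−e_prev=15.3125; u=1/4·10.0625+1/4·9.8125+2·15.3125=35.59375; next y=3/10·(-9.0625)+1/2·35.59375=15.078125
n=3: y=15.078125, sp=1, e=sp−y=-14.078125; I=-4.265625, D=e−e_prev=-24.140625; u=1/4·(-14.078125)+1/4·(-4.265625)+2·(-24.140625)≈-52.867188; next y=3/10·15.078125+1/2·(-52.867188)≈-21.910156
n=4: y≈-21.910156, sp=1, e=sp−y≈22.910156; I≈18.644531, D=e−e_prev≈36.988281; u=1/4·22.910156+1/4·18.644531+2·36.988281≈84.365234; next y=3/10·(-21.910156)+1/2·84.365234≈35.609570
n=5: y≈35.609570, sp=1, e=sp−y≈-34.609570; I≈-15.965039, D=e−e_prev≈-57.519727; u=1/4·(-34.609570)+1/4·(-15.965039)+2·(-57.519727)≈-127.683105; next y=3/10·35.609570+1/2·(-127.683105)≈-53.158682
n=6: y≈-53.158682, sp=1, e=sp−y≈54.158682; I≈38.193643, D=e−e_prev≈88.768252; u=1/4·54.158682+1/4·38.193643+2·88.768252≈200.624585; next y=3/10·(-53.158682)+1/2·200.624585≈84.364688
n=7: y≈84.364688, sp=1, e=sp−y≈-83.364688; I≈-45.171045, D=e−e_prev≈-137.523370; u=1/4·(-83.364688)+1/4·(-45.171045)+2·(-137.523370)≈-307.180673; next y=3/10·84.364688+1/2·(-307.180673)≈-128.280930
n=8: y≈-128.280930, sp=1, e=sp−y≈129.280930; I≈84.109884, D=e−e_prev≈212.645618; u=1/4·129.280930+1/4·84.109884+2·212.645618≈478.638939; next y=3/10·(-128.280930)+1/2·478.638939≈200.835191
n=9: y≈200.835191, sp=1, e=sp−y≈-199.835191; I≈-115.725306, D=e−e_prev≈-329.116121; u=1/4·(-199.835191)+1/4·(-115.725306)+2·(-329.116121)≈-737.122365; next y=3/10·200.835191+1/2·(-737.122365)≈-308.310626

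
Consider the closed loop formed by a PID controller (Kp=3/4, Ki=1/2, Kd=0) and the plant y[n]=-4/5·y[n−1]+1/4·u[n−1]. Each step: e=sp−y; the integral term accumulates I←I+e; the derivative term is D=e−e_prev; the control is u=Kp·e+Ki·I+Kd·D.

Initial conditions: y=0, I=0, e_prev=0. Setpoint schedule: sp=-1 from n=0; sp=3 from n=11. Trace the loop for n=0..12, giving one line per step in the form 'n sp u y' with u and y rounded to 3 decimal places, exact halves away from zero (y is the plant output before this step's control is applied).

0 -1 -1.250 0.000
1 -1 -1.359 -0.313
2 -1 -1.981 -0.090
3 -1 -2.019 -0.423
4 -1 -2.629 -0.166
5 -1 -2.598 -0.525
6 -1 -3.204 -0.230
7 -1 -3.105 -0.617
8 -1 -3.715 -0.283
9 -1 -3.549 -0.703
10 -1 -4.169 -0.325
11 3 1.065 -0.782
12 3 0.863 0.892

(exact arithmetic carried between steps; '≈' marks a value shown rounded to 6 d.p. or computed from one; I and e_prev carry over from the previous line; the table rounds u and y to 3 d.p., halves away from zero)
n=0: y=0, sp=-1, e=sp−y=-1; I=-1, D=e−e_prev=-1; u=3/4·(-1)+1/2·(-1)+0·(-1)=-1.25; next y=-4/5·0+1/4·(-1.25)=-0.3125
n=1: y=-0.3125, sp=-1, e=sp−y=-0.6875; I=-1.6875, D=e−e_prev=0.3125; u=3/4·(-0.6875)+1/2·(-1.6875)+0·0.3125=-1.359375; next y=-4/5·(-0.3125)+1/4·(-1.359375)≈-0.089844
n=2: y≈-0.089844, sp=-1, e=sp−y≈-0.910156; I≈-2.597656, D=e−e_prev≈-0.222656; u=3/4·(-0.910156)+1/2·(-2.597656)+0·(-0.222656)≈-1.981445; next y=-4/5·(-0.089844)+1/4·(-1.981445)≈-0.423486
n=3: y≈-0.423486, sp=-1, e=sp−y≈-0.576514; I≈-3.174170, D=e−e_prev≈0.333643; u=3/4·(-0.576514)+1/2·(-3.174170)+0·0.333643≈-2.019470; next y=-4/5·(-0.423486)+1/4·(-2.019470)≈-0.166078
n=4: y≈-0.166078, sp=-1, e=sp−y≈-0.833922; I≈-4.008091, D=e−e_prev≈-0.257408; u=3/4·(-0.833922)+1/2·(-4.008091)+0·(-0.257408)≈-2.629487; next y=-4/5·(-0.166078)+1/4·(-2.629487)≈-0.524509
n=5: y≈-0.524509, sp=-1, e=sp−y≈-0.475491; I≈-4.483583, D=e−e_prev≈0.358430; u=3/4·(-0.475491)+1/2·(-4.483583)+0·0.358430≈-2.598410; next y=-4/5·(-0.524509)+1/4·(-2.598410)≈-0.229995
n=6: y≈-0.229995, sp=-1, e=sp−y≈-0.770005; I≈-5.253587, D=e−e_prev≈-0.294514; u=3/4·(-0.770005)+1/2·(-5.253587)+0·(-0.294514)≈-3.204297; next y=-4/5·(-0.229995)+1/4·(-3.204297)≈-0.617078
n=7: y≈-0.617078, sp=-1, e=sp−y≈-0.382922; I≈-5.636509, D=e−e_prev≈0.387083; u=3/4·(-0.382922)+1/2·(-5.636509)+0·0.387083≈-3.105446; next y=-4/5·(-0.617078)+1/4·(-3.105446)≈-0.282699
n=8: y≈-0.282699, sp=-1, e=sp−y≈-0.717301; I≈-6.353810, D=e−e_prev≈-0.334379; u=3/4·(-0.717301)+1/2·(-6.353810)+0·(-0.334379)≈-3.714881; next y=-4/5·(-0.282699)+1/4·(-3.714881)≈-0.702561
n=9: y≈-0.702561, sp=-1, e=sp−y≈-0.297439; I≈-6.651249, D=e−e_prev≈0.419862; u=3/4·(-0.297439)+1/2·(-6.651249)+0·0.419862≈-3.548704; next y=-4/5·(-0.702561)+1/4·(-3.548704)≈-0.325127
n=10: y≈-0.325127, sp=-1, e=sp−y≈-0.674873; I≈-7.326122, D=e−e_prev≈-0.377434; u=3/4·(-0.674873)+1/2·(-7.326122)+0·(-0.377434)≈-4.169216; next y=-4/5·(-0.325127)+1/4·(-4.169216)≈-0.782202
n=11: y≈-0.782202, sp=3, e=sp−y≈3.782202; I≈-3.543920, D=e−e_prev≈4.457075; u=3/4·3.782202+1/2·(-3.543920)+0·4.457075≈1.064692; next y=-4/5·(-0.782202)+1/4·1.064692≈0.891935
n=12: y≈0.891935, sp=3, e=sp−y≈2.108065; I≈-1.435854, D=e−e_prev≈-1.674137; u=3/4·2.108065+1/2·(-1.435854)+0·(-1.674137)≈0.863122; next y=-4/5·0.891935+1/4·0.863122≈-0.497767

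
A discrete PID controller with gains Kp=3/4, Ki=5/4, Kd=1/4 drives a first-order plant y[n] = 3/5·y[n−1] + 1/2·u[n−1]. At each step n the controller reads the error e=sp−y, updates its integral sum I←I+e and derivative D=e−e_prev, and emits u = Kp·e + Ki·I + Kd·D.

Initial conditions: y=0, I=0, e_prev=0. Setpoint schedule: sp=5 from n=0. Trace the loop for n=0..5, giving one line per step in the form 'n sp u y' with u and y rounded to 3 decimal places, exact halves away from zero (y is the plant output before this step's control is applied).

0 5 11.250 0.000
1 5 3.594 5.625
2 5 5.238 5.172
3 5 3.672 5.722
4 5 3.926 5.269
5 5 3.802 5.124

(exact arithmetic carried between steps; '≈' marks a value shown rounded to 6 d.p. or computed from one; I and e_prev carry over from the previous line; the table rounds u and y to 3 d.p., halves away from zero)
n=0: y=0, sp=5, e=sp−y=5; I=5, D=e−e_prev=5; u=3/4·5+5/4·5+1/4·5=11.25; next y=3/5·0+1/2·11.25=5.625
n=1: y=5.625, sp=5, e=sp−y=-0.625; I=4.375, D=e−e_prev=-5.625; u=3/4·(-0.625)+5/4·4.375+1/4·(-5.625)=3.59375; next y=3/5·5.625+1/2·3.59375=5.171875
n=2: y=5.171875, sp=5, e=sp−y=-0.171875; I=4.203125, D=e−e_prev=0.453125; u=3/4·(-0.171875)+5/4·4.203125+1/4·0.453125≈5.238281; next y=3/5·5.171875+1/2·5.238281≈5.722266
n=3: y≈5.722266, sp=5, e=sp−y≈-0.722266; I≈3.480859, D=e−e_prev≈-0.550391; u=3/4·(-0.722266)+5/4·3.480859+1/4·(-0.550391)≈3.671777; next y=3/5·5.722266+1/2·3.671777≈5.269248
n=4: y≈5.269248, sp=5, e=sp−y≈-0.269248; I≈3.211611, D=e−e_prev≈0.453018; u=3/4·(-0.269248)+5/4·3.211611+1/4·0.453018≈3.925833; next y=3/5·5.269248+1/2·3.925833≈5.124465
n=5: y≈5.124465, sp=5, e=sp−y≈-0.124465; I≈3.087146, D=e−e_prev≈0.144783; u=3/4·(-0.124465)+5/4·3.087146+1/4·0.144783≈3.801780; next y=3/5·5.124465+1/2·3.801780≈4.975569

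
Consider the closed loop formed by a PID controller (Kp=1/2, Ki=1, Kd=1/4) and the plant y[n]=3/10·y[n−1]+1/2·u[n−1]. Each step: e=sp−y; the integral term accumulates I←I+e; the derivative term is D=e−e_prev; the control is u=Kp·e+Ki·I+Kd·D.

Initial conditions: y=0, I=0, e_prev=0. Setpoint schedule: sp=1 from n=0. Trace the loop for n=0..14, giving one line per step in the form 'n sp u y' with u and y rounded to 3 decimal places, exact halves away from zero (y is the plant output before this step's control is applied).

(exact arithmetic carried between steps; '≈' marks a value shown rounded to 6 d.p. or computed from one; I and e_prev carry over from the previous line; the table rounds u and y to 3 d.p., halves away from zero)
n=0: y=0, sp=1, e=sp−y=1; I=1, D=e−e_prev=1; u=1/2·1+1·1+1/4·1=1.75; next y=3/10·0+1/2·1.75=0.875
n=1: y=0.875, sp=1, e=sp−y=0.125; I=1.125, D=e−e_prev=-0.875; u=1/2·0.125+1·1.125+1/4·(-0.875)=0.96875; next y=3/10·0.875+1/2·0.96875=0.746875
n=2: y=0.746875, sp=1, e=sp−y=0.253125; I=1.378125, D=e−e_prev=0.128125; u=1/2·0.253125+1·1.378125+1/4·0.128125≈1.536719; next y=3/10·0.746875+1/2·1.536719≈0.992422
n=3: y≈0.992422, sp=1, e=sp−y≈0.007578; I≈1.385703, D=e−e_prev≈-0.245547; u=1/2·0.007578+1·1.385703+1/4·(-0.245547)≈1.328105; next y=3/10·0.992422+1/2·1.328105≈0.961779
n=4: y≈0.961779, sp=1, e=sp−y≈0.038221; I≈1.423924, D=e−e_prev≈0.030643; u=1/2·0.038221+1·1.423924+1/4·0.030643≈1.450695; next y=3/10·0.961779+1/2·1.450695≈1.013881
n=5: y≈1.013881, sp=1, e=sp−y≈-0.013881; I≈1.410043, D=e−e_prev≈-0.052102; u=1/2·(-0.013881)+1·1.410043+1/4·(-0.052102)≈1.390077; next y=3/10·1.013881+1/2·1.390077≈0.999203
n=6: y≈0.999203, sp=1, e=sp−y≈0.000797; I≈1.410840, D=e−e_prev≈0.014679; u=1/2·0.000797+1·1.410840+1/4·0.014679≈1.414908; next y=3/10·0.999203+1/2·1.414908≈1.007215
n=7: y≈1.007215, sp=1, e=sp−y≈-0.007215; I≈1.403625, D=e−e_prev≈-0.008012; u=1/2·(-0.007215)+1·1.403625+1/4·(-0.008012)≈1.398014; next y=3/10·1.007215+1/2·1.398014≈1.001172
n=8: y≈1.001172, sp=1, e=sp−y≈-0.001172; I≈1.402453, D=e−e_prev≈0.006043; u=1/2·(-0.001172)+1·1.402453+1/4·0.006043≈1.403378; next y=3/10·1.001172+1/2·1.403378≈1.002041
n=9: y≈1.002041, sp=1, e=sp−y≈-0.002041; I≈1.400413, D=e−e_prev≈-0.000869; u=1/2·(-0.002041)+1·1.400413+1/4·(-0.000869)≈1.399175; next y=3/10·1.002041+1/2·1.399175≈1.000200
n=10: y≈1.000200, sp=1, e=sp−y≈-0.000200; I≈1.400213, D=e−e_prev≈0.001841; u=1/2·(-0.000200)+1·1.400213+1/4·0.001841≈1.400573; next y=3/10·1.000200+1/2·1.400573≈1.000347
n=11: y≈1.000347, sp=1, e=sp−y≈-0.000347; I≈1.399866, D=e−e_prev≈-0.000147; u=1/2·(-0.000347)+1·1.399866+1/4·(-0.000147)≈1.399656; next y=3/10·1.000347+1/2·1.399656≈0.999932
n=12: y≈0.999932, sp=1, e=sp−y≈0.000068; I≈1.399934, D=e−e_prev≈0.000414; u=1/2·0.000068+1·1.399934+1/4·0.000414≈1.400072; next y=3/10·0.999932+1/2·1.400072≈1.000016
n=13: y≈1.000016, sp=1, e=sp−y≈-0.000016; I≈1.399919, D=e−e_prev≈-0.000083; u=1/2·(-0.000016)+1·1.399919+1/4·(-0.000083)≈1.399890; next y=3/10·1.000016+1/2·1.399890≈0.999950
n=14: y≈0.999950, sp=1, e=sp−y≈0.000050; I≈1.399969, D=e−e_prev≈0.000066; u=1/2·0.000050+1·1.399969+1/4·0.000066≈1.400011; next y=3/10·0.999950+1/2·1.400011≈0.999990

0 1 1.750 0.000
1 1 0.969 0.875
2 1 1.537 0.747
3 1 1.328 0.992
4 1 1.451 0.962
5 1 1.390 1.014
6 1 1.415 0.999
7 1 1.398 1.007
8 1 1.403 1.001
9 1 1.399 1.002
10 1 1.401 1.000
11 1 1.400 1.000
12 1 1.400 1.000
13 1 1.400 1.000
14 1 1.400 1.000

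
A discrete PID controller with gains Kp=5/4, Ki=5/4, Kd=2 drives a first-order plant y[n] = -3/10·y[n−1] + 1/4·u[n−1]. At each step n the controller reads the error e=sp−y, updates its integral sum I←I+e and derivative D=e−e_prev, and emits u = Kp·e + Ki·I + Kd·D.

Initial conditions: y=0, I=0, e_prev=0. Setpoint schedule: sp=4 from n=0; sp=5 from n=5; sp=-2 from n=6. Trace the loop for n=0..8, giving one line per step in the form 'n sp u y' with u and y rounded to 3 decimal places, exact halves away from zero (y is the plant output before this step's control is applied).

(exact arithmetic carried between steps; '≈' marks a value shown rounded to 6 d.p. or computed from one; I and e_prev carry over from the previous line; the table rounds u and y to 3 d.p., halves away from zero)
n=0: y=0, sp=4, e=sp−y=4; I=4, D=e−e_prev=4; u=5/4·4+5/4·4+2·4=18; next y=-3/10·0+1/4·18=4.5
n=1: y=4.5, sp=4, e=sp−y=-0.5; I=3.5, D=e−e_prev=-4.5; u=5/4·(-0.5)+5/4·3.5+2·(-4.5)=-5.25; next y=-3/10·4.5+1/4·(-5.25)=-2.6625
n=2: y=-2.6625, sp=4, e=sp−y=6.6625; I=10.1625, D=e−e_prev=7.1625; u=5/4·6.6625+5/4·10.1625+2·7.1625=35.35625; next y=-3/10·(-2.6625)+1/4·35.35625≈9.637813
n=3: y≈9.637813, sp=4, e=sp−y≈-5.637813; I≈4.524688, D=e−e_prev≈-12.300313; u=5/4·(-5.637813)+5/4·4.524688+2·(-12.300313)≈-25.992031; next y=-3/10·9.637813+1/4·(-25.992031)≈-9.389352
n=4: y≈-9.389352, sp=4, e=sp−y≈13.389352; I≈17.914039, D=e−e_prev≈19.027164; u=5/4·13.389352+5/4·17.914039+2·19.027164≈77.183566; next y=-3/10·(-9.389352)+1/4·77.183566≈22.112697
n=5: y≈22.112697, sp=5, e=sp−y≈-17.112697; I≈0.801342, D=e−e_prev≈-30.502049; u=5/4·(-17.112697)+5/4·0.801342+2·(-30.502049)≈-81.393291; next y=-3/10·22.112697+1/4·(-81.393291)≈-26.982132
n=6: y≈-26.982132, sp=-2, e=sp−y≈24.982132; I≈25.783474, D=e−e_prev≈42.094829; u=5/4·24.982132+5/4·25.783474+2·42.094829≈147.646665; next y=-3/10·(-26.982132)+1/4·147.646665≈45.006306
n=7: y≈45.006306, sp=-2, e=sp−y≈-47.006306; I≈-21.222832, D=e−e_prev≈-71.988438; u=5/4·(-47.006306)+5/4·(-21.222832)+2·(-71.988438)≈-229.263298; next y=-3/10·45.006306+1/4·(-229.263298)≈-70.817716
n=8: y≈-70.817716, sp=-2, e=sp−y≈68.817716; I≈47.594884, D=e−e_prev≈115.824022; u=5/4·68.817716+5/4·47.594884+2·115.824022≈377.163795; next y=-3/10·(-70.817716)+1/4·377.163795≈115.536264

0 4 18.000 0.000
1 4 -5.250 4.500
2 4 35.356 -2.663
3 4 -25.992 9.638
4 4 77.184 -9.389
5 5 -81.393 22.113
6 -2 147.647 -26.982
7 -2 -229.263 45.006
8 -2 377.164 -70.818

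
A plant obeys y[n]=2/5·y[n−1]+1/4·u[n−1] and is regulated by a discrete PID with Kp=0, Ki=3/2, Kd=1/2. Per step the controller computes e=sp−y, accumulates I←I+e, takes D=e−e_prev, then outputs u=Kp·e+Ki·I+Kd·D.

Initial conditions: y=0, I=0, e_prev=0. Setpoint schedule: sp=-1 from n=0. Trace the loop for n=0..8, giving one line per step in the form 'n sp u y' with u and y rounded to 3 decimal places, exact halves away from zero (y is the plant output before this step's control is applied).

0 -1 -2.000 0.000
1 -1 -2.000 -0.500
2 -1 -2.600 -0.700
3 -1 -2.690 -0.930
4 -1 -2.681 -1.045
5 -1 -2.584 -1.088
6 -1 -2.488 -1.081
7 -1 -2.416 -1.054
8 -1 -2.378 -1.026

(exact arithmetic carried between steps; '≈' marks a value shown rounded to 6 d.p. or computed from one; I and e_prev carry over from the previous line; the table rounds u and y to 3 d.p., halves away from zero)
n=0: y=0, sp=-1, e=sp−y=-1; I=-1, D=e−e_prev=-1; u=0·(-1)+3/2·(-1)+1/2·(-1)=-2; next y=2/5·0+1/4·(-2)=-0.5
n=1: y=-0.5, sp=-1, e=sp−y=-0.5; I=-1.5, D=e−e_prev=0.5; u=0·(-0.5)+3/2·(-1.5)+1/2·0.5=-2; next y=2/5·(-0.5)+1/4·(-2)=-0.7
n=2: y=-0.7, sp=-1, e=sp−y=-0.3; I=-1.8, D=e−e_prev=0.2; u=0·(-0.3)+3/2·(-1.8)+1/2·0.2=-2.6; next y=2/5·(-0.7)+1/4·(-2.6)=-0.93
n=3: y=-0.93, sp=-1, e=sp−y=-0.07; I=-1.87, D=e−e_prev=0.23; u=0·(-0.07)+3/2·(-1.87)+1/2·0.23=-2.69; next y=2/5·(-0.93)+1/4·(-2.69)=-1.0445
n=4: y=-1.0445, sp=-1, e=sp−y=0.0445; I=-1.8255, D=e−e_prev=0.1145; u=0·0.0445+3/2·(-1.8255)+1/2·0.1145=-2.681; next y=2/5·(-1.0445)+1/4·(-2.681)=-1.08805
n=5: y=-1.08805, sp=-1, e=sp−y=0.08805; I=-1.73745, D=e−e_prev=0.04355; u=0·0.08805+3/2·(-1.73745)+1/2·0.04355=-2.5844; next y=2/5·(-1.08805)+1/4·(-2.5844)=-1.08132
n=6: y=-1.08132, sp=-1, e=sp−y=0.08132; I=-1.65613, D=e−e_prev=-0.00673; u=0·0.08132+3/2·(-1.65613)+1/2·(-0.00673)=-2.48756; next y=2/5·(-1.08132)+1/4·(-2.48756)=-1.054418
n=7: y=-1.054418, sp=-1, e=sp−y=0.054418; I=-1.601712, D=e−e_prev=-0.026902; u=0·0.054418+3/2·(-1.601712)+1/2·(-0.026902)=-2.416019; next y=2/5·(-1.054418)+1/4·(-2.416019)≈-1.025772
n=8: y≈-1.025772, sp=-1, e=sp−y≈0.025772; I≈-1.575940, D=e−e_prev≈-0.028646; u=0·0.025772+3/2·(-1.575940)+1/2·(-0.028646)≈-2.378233; next y=2/5·(-1.025772)+1/4·(-2.378233)≈-1.004867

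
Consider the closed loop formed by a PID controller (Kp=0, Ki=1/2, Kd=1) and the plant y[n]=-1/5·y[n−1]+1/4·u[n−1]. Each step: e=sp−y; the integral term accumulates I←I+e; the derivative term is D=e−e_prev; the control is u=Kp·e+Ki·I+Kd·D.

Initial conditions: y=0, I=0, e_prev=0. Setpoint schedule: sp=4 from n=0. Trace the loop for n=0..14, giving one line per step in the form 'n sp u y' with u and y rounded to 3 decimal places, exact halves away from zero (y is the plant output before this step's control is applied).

0 4 6.000 0.000
1 4 1.750 1.500
2 4 6.544 0.138
3 4 4.906 1.608
4 4 8.628 0.905
5 4 7.865 1.976
6 4 10.556 1.571
7 4 10.235 2.325
8 4 12.173 2.094
9 4 12.099 2.624
10 4 13.504 2.500
11 4 13.565 2.876
12 4 14.593 2.816
13 4 14.722 3.085
14 4 15.481 3.063

(exact arithmetic carried between steps; '≈' marks a value shown rounded to 6 d.p. or computed from one; I and e_prev carry over from the previous line; the table rounds u and y to 3 d.p., halves away from zero)
n=0: y=0, sp=4, e=sp−y=4; I=4, D=e−e_prev=4; u=0·4+1/2·4+1·4=6; next y=-1/5·0+1/4·6=1.5
n=1: y=1.5, sp=4, e=sp−y=2.5; I=6.5, D=e−e_prev=-1.5; u=0·2.5+1/2·6.5+1·(-1.5)=1.75; next y=-1/5·1.5+1/4·1.75=0.1375
n=2: y=0.1375, sp=4, e=sp−y=3.8625; I=10.3625, D=e−e_prev=1.3625; u=0·3.8625+1/2·10.3625+1·1.3625=6.54375; next y=-1/5·0.1375+1/4·6.54375≈1.608438
n=3: y≈1.608438, sp=4, e=sp−y≈2.391563; I≈12.754063, D=e−e_prev≈-1.470938; u=0·2.391563+1/2·12.754063+1·(-1.470938)≈4.906094; next y=-1/5·1.608438+1/4·4.906094≈0.904836
n=4: y≈0.904836, sp=4, e=sp−y≈3.095164; I≈15.849227, D=e−e_prev≈0.703602; u=0·3.095164+1/2·15.849227+1·0.703602≈8.628215; next y=-1/5·0.904836+1/4·8.628215≈1.976087
n=5: y≈1.976087, sp=4, e=sp−y≈2.023913; I≈17.873140, D=e−e_prev≈-1.071251; u=0·2.023913+1/2·17.873140+1·(-1.071251)≈7.865319; next y=-1/5·1.976087+1/4·7.865319≈1.571113
n=6: y≈1.571113, sp=4, e=sp−y≈2.428887; I≈20.302027, D=e−e_prev≈0.404974; u=0·2.428887+1/2·20.302027+1·0.404974≈10.555988; next y=-1/5·1.571113+1/4·10.555988≈2.324774
n=7: y≈2.324774, sp=4, e=sp−y≈1.675226; I≈21.977253, D=e−e_prev≈-0.753662; u=0·1.675226+1/2·21.977253+1·(-0.753662)≈10.234965; next y=-1/5·2.324774+1/4·10.234965≈2.093786
n=8: y≈2.093786, sp=4, e=sp−y≈1.906214; I≈23.883467, D=e−e_prev≈0.230988; u=0·1.906214+1/2·23.883467+1·0.230988≈12.172722; next y=-1/5·2.093786+1/4·12.172722≈2.624423
n=9: y≈2.624423, sp=4, e=sp−y≈1.375577; I≈25.259044, D=e−e_prev≈-0.530637; u=0·1.375577+1/2·25.259044+1·(-0.530637)≈12.098885; next y=-1/5·2.624423+1/4·12.098885≈2.499837
n=10: y≈2.499837, sp=4, e=sp−y≈1.500163; I≈26.759207, D=e−e_prev≈0.124587; u=0·1.500163+1/2·26.759207+1·0.124587≈13.504190; next y=-1/5·2.499837+1/4·13.504190≈2.876080
n=11: y≈2.876080, sp=4, e=sp−y≈1.123920; I≈27.883127, D=e−e_prev≈-0.376244; u=0·1.123920+1/2·27.883127+1·(-0.376244)≈13.565320; next y=-1/5·2.876080+1/4·13.565320≈2.816114
n=12: y≈2.816114, sp=4, e=sp−y≈1.183886; I≈29.067013, D=e−e_prev≈0.059966; u=0·1.183886+1/2·29.067013+1·0.059966≈14.593473; next y=-1/5·2.816114+1/4·14.593473≈3.085145
n=13: y≈3.085145, sp=4, e=sp−y≈0.914855; I≈29.981868, D=e−e_prev≈-0.269031; u=0·0.914855+1/2·29.981868+1·(-0.269031)≈14.721902; next y=-1/5·3.085145+1/4·14.721902≈3.063446
n=14: y≈3.063446, sp=4, e=sp−y≈0.936554; I≈30.918421, D=e−e_prev≈0.021699; u=0·0.936554+1/2·30.918421+1·0.021699≈15.480909; next y=-1/5·3.063446+1/4·15.480909≈3.257538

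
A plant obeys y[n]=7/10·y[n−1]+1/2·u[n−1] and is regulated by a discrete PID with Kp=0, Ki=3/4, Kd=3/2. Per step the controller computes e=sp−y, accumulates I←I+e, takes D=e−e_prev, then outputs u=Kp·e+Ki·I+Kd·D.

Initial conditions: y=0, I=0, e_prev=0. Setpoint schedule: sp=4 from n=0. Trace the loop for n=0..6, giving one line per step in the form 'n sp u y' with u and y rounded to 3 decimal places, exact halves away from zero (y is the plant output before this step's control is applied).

(exact arithmetic carried between steps; '≈' marks a value shown rounded to 6 d.p. or computed from one; I and e_prev carry over from the previous line; the table rounds u and y to 3 d.p., halves away from zero)
n=0: y=0, sp=4, e=sp−y=4; I=4, D=e−e_prev=4; u=0·4+3/4·4+3/2·4=9; next y=7/10·0+1/2·9=4.5
n=1: y=4.5, sp=4, e=sp−y=-0.5; I=3.5, D=e−e_prev=-4.5; u=0·(-0.5)+3/4·3.5+3/2·(-4.5)=-4.125; next y=7/10·4.5+1/2·(-4.125)=1.0875
n=2: y=1.0875, sp=4, e=sp−y=2.9125; I=6.4125, D=e−e_prev=3.4125; u=0·2.9125+3/4·6.4125+3/2·3.4125=9.928125; next y=7/10·1.0875+1/2·9.928125≈5.725313
n=3: y≈5.725313, sp=4, e=sp−y≈-1.725313; I≈4.687188, D=e−e_prev≈-4.637813; u=0·(-1.725313)+3/4·4.687188+3/2·(-4.637813)≈-3.441328; next y=7/10·5.725313+1/2·(-3.441328)≈2.287055
n=4: y≈2.287055, sp=4, e=sp−y≈1.712945; I≈6.400133, D=e−e_prev≈3.438258; u=0·1.712945+3/4·6.400133+3/2·3.438258≈9.957486; next y=7/10·2.287055+1/2·9.957486≈6.579681
n=5: y≈6.579681, sp=4, e=sp−y≈-2.579681; I≈3.820451, D=e−e_prev≈-4.292627; u=0·(-2.579681)+3/4·3.820451+3/2·(-4.292627)≈-3.573602; next y=7/10·6.579681+1/2·(-3.573602)≈2.818976
n=6: y≈2.818976, sp=4, e=sp−y≈1.181024; I≈5.001475, D=e−e_prev≈3.760705; u=0·1.181024+3/4·5.001475+3/2·3.760705≈9.392164; next y=7/10·2.818976+1/2·9.392164≈6.669365

0 4 9.000 0.000
1 4 -4.125 4.500
2 4 9.928 1.088
3 4 -3.441 5.725
4 4 9.957 2.287
5 4 -3.574 6.580
6 4 9.392 2.819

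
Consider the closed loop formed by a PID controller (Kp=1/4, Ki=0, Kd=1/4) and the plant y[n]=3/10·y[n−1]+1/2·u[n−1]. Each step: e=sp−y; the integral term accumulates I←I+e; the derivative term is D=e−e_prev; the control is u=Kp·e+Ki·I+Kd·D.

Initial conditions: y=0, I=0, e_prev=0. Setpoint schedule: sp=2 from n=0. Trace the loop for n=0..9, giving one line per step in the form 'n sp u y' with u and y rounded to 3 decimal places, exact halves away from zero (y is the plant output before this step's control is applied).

(exact arithmetic carried between steps; '≈' marks a value shown rounded to 6 d.p. or computed from one; I and e_prev carry over from the previous line; the table rounds u and y to 3 d.p., halves away from zero)
n=0: y=0, sp=2, e=sp−y=2; I=2, D=e−e_prev=2; u=1/4·2+0·2+1/4·2=1; next y=3/10·0+1/2·1=0.5
n=1: y=0.5, sp=2, e=sp−y=1.5; I=3.5, D=e−e_prev=-0.5; u=1/4·1.5+0·3.5+1/4·(-0.5)=0.25; next y=3/10·0.5+1/2·0.25=0.275
n=2: y=0.275, sp=2, e=sp−y=1.725; I=5.225, D=e−e_prev=0.225; u=1/4·1.725+0·5.225+1/4·0.225=0.4875; next y=3/10·0.275+1/2·0.4875=0.32625
n=3: y=0.32625, sp=2, e=sp−y=1.67375; I=6.89875, D=e−e_prev=-0.05125; u=1/4·1.67375+0·6.89875+1/4·(-0.05125)=0.405625; next y=3/10·0.32625+1/2·0.405625≈0.300688
n=4: y≈0.300688, sp=2, e=sp−y≈1.699313; I≈8.598063, D=e−e_prev≈0.025563; u=1/4·1.699313+0·8.598063+1/4·0.025563≈0.431219; next y=3/10·0.300688+1/2·0.431219≈0.305816
n=5: y≈0.305816, sp=2, e=sp−y≈1.694184; I≈10.292247, D=e−e_prev≈-0.005128; u=1/4·1.694184+0·10.292247+1/4·(-0.005128)≈0.422264; next y=3/10·0.305816+1/2·0.422264≈0.302877
n=6: y≈0.302877, sp=2, e=sp−y≈1.697123; I≈11.989370, D=e−e_prev≈0.002939; u=1/4·1.697123+0·11.989370+1/4·0.002939≈0.425016; next y=3/10·0.302877+1/2·0.425016≈0.303371
n=7: y≈0.303371, sp=2, e=sp−y≈1.696629; I≈13.685999, D=e−e_prev≈-0.000494; u=1/4·1.696629+0·13.685999+1/4·(-0.000494)≈0.424034; next y=3/10·0.303371+1/2·0.424034≈0.303028
n=8: y≈0.303028, sp=2, e=sp−y≈1.696972; I≈15.382971, D=e−e_prev≈0.000343; u=1/4·1.696972+0·15.382971+1/4·0.000343≈0.424329; next y=3/10·0.303028+1/2·0.424329≈0.303073
n=9: y≈0.303073, sp=2, e=sp−y≈1.696927; I≈17.079898, D=e−e_prev≈-0.000045; u=1/4·1.696927+0·17.079898+1/4·(-0.000045)≈0.424221; next y=3/10·0.303073+1/2·0.424221≈0.303032

0 2 1.000 0.000
1 2 0.250 0.500
2 2 0.488 0.275
3 2 0.406 0.326
4 2 0.431 0.301
5 2 0.422 0.306
6 2 0.425 0.303
7 2 0.424 0.303
8 2 0.424 0.303
9 2 0.424 0.303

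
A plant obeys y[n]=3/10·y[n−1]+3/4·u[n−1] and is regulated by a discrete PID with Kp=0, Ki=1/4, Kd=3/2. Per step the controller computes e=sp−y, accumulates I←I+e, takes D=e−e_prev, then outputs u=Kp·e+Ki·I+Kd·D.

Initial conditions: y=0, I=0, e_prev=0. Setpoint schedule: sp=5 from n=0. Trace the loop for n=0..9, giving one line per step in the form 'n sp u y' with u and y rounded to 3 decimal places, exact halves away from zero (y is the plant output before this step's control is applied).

(exact arithmetic carried between steps; '≈' marks a value shown rounded to 6 d.p. or computed from one; I and e_prev carry over from the previous line; the table rounds u and y to 3 d.p., halves away from zero)
n=0: y=0, sp=5, e=sp−y=5; I=5, D=e−e_prev=5; u=0·5+1/4·5+3/2·5=8.75; next y=3/10·0+3/4·8.75=6.5625
n=1: y=6.5625, sp=5, e=sp−y=-1.5625; I=3.4375, D=e−e_prev=-6.5625; u=0·(-1.5625)+1/4·3.4375+3/2·(-6.5625)=-8.984375; next y=3/10·6.5625+3/4·(-8.984375)≈-4.769531
n=2: y≈-4.769531, sp=5, e=sp−y≈9.769531; I≈13.207031, D=e−e_prev≈11.332031; u=0·9.769531+1/4·13.207031+3/2·11.332031≈20.299805; next y=3/10·(-4.769531)+3/4·20.299805≈13.793994
n=3: y≈13.793994, sp=5, e=sp−y≈-8.793994; I≈4.413037, D=e−e_prev≈-18.563525; u=0·(-8.793994)+1/4·4.413037+3/2·(-18.563525)≈-26.742029; next y=3/10·13.793994+3/4·(-26.742029)≈-15.918323
n=4: y≈-15.918323, sp=5, e=sp−y≈20.918323; I≈25.331360, D=e−e_prev≈29.712318; u=0·20.918323+1/4·25.331360+3/2·29.712318≈50.901316; next y=3/10·(-15.918323)+3/4·50.901316≈33.400490
n=5: y≈33.400490, sp=5, e=sp−y≈-28.400490; I≈-3.069130, D=e−e_prev≈-49.318814; u=0·(-28.400490)+1/4·(-3.069130)+3/2·(-49.318814)≈-74.745503; next y=3/10·33.400490+3/4·(-74.745503)≈-46.038980
n=6: y≈-46.038980, sp=5, e=sp−y≈51.038980; I≈47.969850, D=e−e_prev≈79.439470; u=0·51.038980+1/4·47.969850+3/2·79.439470≈131.151668; next y=3/10·(-46.038980)+3/4·131.151668≈84.552057
n=7: y≈84.552057, sp=5, e=sp−y≈-79.552057; I≈-31.582207, D=e−e_prev≈-130.591037; u=0·(-79.552057)+1/4·(-31.582207)+3/2·(-130.591037)≈-203.782107; next y=3/10·84.552057+3/4·(-203.782107)≈-127.470963
n=8: y≈-127.470963, sp=5, e=sp−y≈132.470963; I≈100.888757, D=e−e_prev≈212.023021; u=0·132.470963+1/4·100.888757+3/2·212.023021≈343.256720; next y=3/10·(-127.470963)+3/4·343.256720≈219.201251
n=9: y≈219.201251, sp=5, e=sp−y≈-214.201251; I≈-113.312494, D=e−e_prev≈-346.672214; u=0·(-214.201251)+1/4·(-113.312494)+3/2·(-346.672214)≈-548.336445; next y=3/10·219.201251+3/4·(-548.336445)≈-345.491959

0 5 8.750 0.000
1 5 -8.984 6.563
2 5 20.300 -4.770
3 5 -26.742 13.794
4 5 50.901 -15.918
5 5 -74.746 33.400
6 5 131.152 -46.039
7 5 -203.782 84.552
8 5 343.257 -127.471
9 5 -548.336 219.201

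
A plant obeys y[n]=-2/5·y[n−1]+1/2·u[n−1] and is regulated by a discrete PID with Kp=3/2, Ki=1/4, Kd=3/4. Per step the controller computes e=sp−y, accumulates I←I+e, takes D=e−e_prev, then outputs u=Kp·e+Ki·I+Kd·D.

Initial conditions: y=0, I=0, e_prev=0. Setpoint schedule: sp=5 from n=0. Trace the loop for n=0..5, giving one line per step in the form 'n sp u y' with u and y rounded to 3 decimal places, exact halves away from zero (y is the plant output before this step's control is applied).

0 5 12.500 0.000
1 5 -5.625 6.250
2 5 27.656 -5.313
3 5 -31.602 15.953
4 5 76.947 -22.182
5 5 -118.680 47.346

(exact arithmetic carried between steps; '≈' marks a value shown rounded to 6 d.p. or computed from one; I and e_prev carry over from the previous line; the table rounds u and y to 3 d.p., halves away from zero)
n=0: y=0, sp=5, e=sp−y=5; I=5, D=e−e_prev=5; u=3/2·5+1/4·5+3/4·5=12.5; next y=-2/5·0+1/2·12.5=6.25
n=1: y=6.25, sp=5, e=sp−y=-1.25; I=3.75, D=e−e_prev=-6.25; u=3/2·(-1.25)+1/4·3.75+3/4·(-6.25)=-5.625; next y=-2/5·6.25+1/2·(-5.625)=-5.3125
n=2: y=-5.3125, sp=5, e=sp−y=10.3125; I=14.0625, D=e−e_prev=11.5625; u=3/2·10.3125+1/4·14.0625+3/4·11.5625=27.65625; next y=-2/5·(-5.3125)+1/2·27.65625=15.953125
n=3: y=15.953125, sp=5, e=sp−y=-10.953125; I=3.109375, D=e−e_prev=-21.265625; u=3/2·(-10.953125)+1/4·3.109375+3/4·(-21.265625)≈-31.601563; next y=-2/5·15.953125+1/2·(-31.601563)≈-22.182031
n=4: y≈-22.182031, sp=5, e=sp−y≈27.182031; I≈30.291406, D=e−e_prev≈38.135156; u=3/2·27.182031+1/4·30.291406+3/4·38.135156≈76.947266; next y=-2/5·(-22.182031)+1/2·76.947266≈47.346445
n=5: y≈47.346445, sp=5, e=sp−y≈-42.346445; I≈-12.055039, D=e−e_prev≈-69.528477; u=3/2·(-42.346445)+1/4·(-12.055039)+3/4·(-69.528477)≈-118.679785; next y=-2/5·47.346445+1/2·(-118.679785)≈-78.278471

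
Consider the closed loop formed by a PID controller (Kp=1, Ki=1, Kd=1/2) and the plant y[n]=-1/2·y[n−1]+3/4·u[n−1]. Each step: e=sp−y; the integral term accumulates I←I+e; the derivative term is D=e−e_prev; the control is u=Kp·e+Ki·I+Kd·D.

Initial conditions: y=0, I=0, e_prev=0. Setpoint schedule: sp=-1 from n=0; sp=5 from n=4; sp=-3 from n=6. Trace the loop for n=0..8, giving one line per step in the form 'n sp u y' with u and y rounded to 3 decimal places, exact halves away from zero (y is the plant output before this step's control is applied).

0 -1 -2.500 0.000
1 -1 1.688 -1.875
2 -1 -8.570 2.203
3 -1 14.597 -7.529
4 5 -24.344 14.712
5 5 74.880 -25.614
6 -3 -171.122 68.967
7 -3 387.681 -162.825
8 -3 -905.885 372.173

(exact arithmetic carried between steps; '≈' marks a value shown rounded to 6 d.p. or computed from one; I and e_prev carry over from the previous line; the table rounds u and y to 3 d.p., halves away from zero)
n=0: y=0, sp=-1, e=sp−y=-1; I=-1, D=e−e_prev=-1; u=1·(-1)+1·(-1)+1/2·(-1)=-2.5; next y=-1/2·0+3/4·(-2.5)=-1.875
n=1: y=-1.875, sp=-1, e=sp−y=0.875; I=-0.125, D=e−e_prev=1.875; u=1·0.875+1·(-0.125)+1/2·1.875=1.6875; next y=-1/2·(-1.875)+3/4·1.6875=2.203125
n=2: y=2.203125, sp=-1, e=sp−y=-3.203125; I=-3.328125, D=e−e_prev=-4.078125; u=1·(-3.203125)+1·(-3.328125)+1/2·(-4.078125)≈-8.570313; next y=-1/2·2.203125+3/4·(-8.570313)≈-7.529297
n=3: y≈-7.529297, sp=-1, e=sp−y≈6.529297; I≈3.201172, D=e−e_prev≈9.732422; u=1·6.529297+1·3.201172+1/2·9.732422≈14.596680; next y=-1/2·(-7.529297)+3/4·14.596680≈14.712158
n=4: y≈14.712158, sp=5, e=sp−y≈-9.712158; I≈-6.510986, D=e−e_prev≈-16.241455; u=1·(-9.712158)+1·(-6.510986)+1/2·(-16.241455)≈-24.343872; next y=-1/2·14.712158+3/4·(-24.343872)≈-25.613983
n=5: y≈-25.613983, sp=5, e=sp−y≈30.613983; I≈24.102997, D=e−e_prev≈40.326141; u=1·30.613983+1·24.102997+1/2·40.326141≈74.880051; next y=-1/2·(-25.613983)+3/4·74.880051≈68.967030
n=6: y≈68.967030, sp=-3, e=sp−y≈-71.967030; I≈-47.864033, D=e−e_prev≈-102.581013; u=1·(-71.967030)+1·(-47.864033)+1/2·(-102.581013)≈-171.121569; next y=-1/2·68.967030+3/4·(-171.121569)≈-162.824691
n=7: y≈-162.824691, sp=-3, e=sp−y≈159.824691; I≈111.960659, D=e−e_prev≈231.791721; u=1·159.824691+1·111.960659+1/2·231.791721≈387.681210; next y=-1/2·(-162.824691)+3/4·387.681210≈372.173253
n=8: y≈372.173253, sp=-3, e=sp−y≈-375.173253; I≈-263.212595, D=e−e_prev≈-534.997945; u=1·(-375.173253)+1·(-263.212595)+1/2·(-534.997945)≈-905.884820; next y=-1/2·372.173253+3/4·(-905.884820)≈-865.500242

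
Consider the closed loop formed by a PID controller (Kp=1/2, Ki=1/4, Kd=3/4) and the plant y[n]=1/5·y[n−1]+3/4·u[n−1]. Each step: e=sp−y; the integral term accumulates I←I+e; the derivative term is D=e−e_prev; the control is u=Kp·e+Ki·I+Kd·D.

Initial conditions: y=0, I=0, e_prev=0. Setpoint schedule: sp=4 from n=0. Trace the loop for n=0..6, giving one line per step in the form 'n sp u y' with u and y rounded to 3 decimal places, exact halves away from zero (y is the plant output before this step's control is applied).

0 4 6.000 0.000
1 4 -2.750 4.500
2 4 8.994 -1.163
3 4 -5.475 6.513
4 4 13.628 -2.804
5 4 -10.355 9.660
6 4 20.820 -5.834

(exact arithmetic carried between steps; '≈' marks a value shown rounded to 6 d.p. or computed from one; I and e_prev carry over from the previous line; the table rounds u and y to 3 d.p., halves away from zero)
n=0: y=0, sp=4, e=sp−y=4; I=4, D=e−e_prev=4; u=1/2·4+1/4·4+3/4·4=6; next y=1/5·0+3/4·6=4.5
n=1: y=4.5, sp=4, e=sp−y=-0.5; I=3.5, D=e−e_prev=-4.5; u=1/2·(-0.5)+1/4·3.5+3/4·(-4.5)=-2.75; next y=1/5·4.5+3/4·(-2.75)=-1.1625
n=2: y=-1.1625, sp=4, e=sp−y=5.1625; I=8.6625, D=e−e_prev=5.6625; u=1/2·5.1625+1/4·8.6625+3/4·5.6625=8.99375; next y=1/5·(-1.1625)+3/4·8.99375≈6.512813
n=3: y≈6.512813, sp=4, e=sp−y≈-2.512813; I≈6.149688, D=e−e_prev≈-7.675313; u=1/2·(-2.512813)+1/4·6.149688+3/4·(-7.675313)≈-5.475469; next y=1/5·6.512813+3/4·(-5.475469)≈-2.804039
n=4: y≈-2.804039, sp=4, e=sp−y≈6.804039; I≈12.953727, D=e−e_prev≈9.316852; u=1/2·6.804039+1/4·12.953727+3/4·9.316852≈13.628090; next y=1/5·(-2.804039)+3/4·13.628090≈9.660260
n=5: y≈9.660260, sp=4, e=sp−y≈-5.660260; I≈7.293467, D=e−e_prev≈-12.464299; u=1/2·(-5.660260)+1/4·7.293467+3/4·(-12.464299)≈-10.354987; next y=1/5·9.660260+3/4·(-10.354987)≈-5.834188
n=6: y≈-5.834188, sp=4, e=sp−y≈9.834188; I≈17.127655, D=e−e_prev≈15.494448; u=1/2·9.834188+1/4·17.127655+3/4·15.494448≈20.819844; next y=1/5·(-5.834188)+3/4·20.819844≈14.448045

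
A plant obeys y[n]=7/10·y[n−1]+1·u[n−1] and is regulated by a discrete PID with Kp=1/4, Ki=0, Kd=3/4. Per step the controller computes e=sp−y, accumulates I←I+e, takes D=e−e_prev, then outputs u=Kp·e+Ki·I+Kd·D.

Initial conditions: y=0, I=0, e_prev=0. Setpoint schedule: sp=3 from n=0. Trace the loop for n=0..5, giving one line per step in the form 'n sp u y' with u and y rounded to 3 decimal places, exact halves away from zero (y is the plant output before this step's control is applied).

0 3 3.000 0.000
1 3 -2.250 3.000
2 3 3.150 -0.150
3 3 -2.408 3.045
4 3 3.310 -0.276
5 3 -2.574 3.117

(exact arithmetic carried between steps; '≈' marks a value shown rounded to 6 d.p. or computed from one; I and e_prev carry over from the previous line; the table rounds u and y to 3 d.p., halves away from zero)
n=0: y=0, sp=3, e=sp−y=3; I=3, D=e−e_prev=3; u=1/4·3+0·3+3/4·3=3; next y=7/10·0+1·3=3
n=1: y=3, sp=3, e=sp−y=0; I=3, D=e−e_prev=-3; u=1/4·0+0·3+3/4·(-3)=-2.25; next y=7/10·3+1·(-2.25)=-0.15
n=2: y=-0.15, sp=3, e=sp−y=3.15; I=6.15, D=e−e_prev=3.15; u=1/4·3.15+0·6.15+3/4·3.15=3.15; next y=7/10·(-0.15)+1·3.15=3.045
n=3: y=3.045, sp=3, e=sp−y=-0.045; I=6.105, D=e−e_prev=-3.195; u=1/4·(-0.045)+0·6.105+3/4·(-3.195)=-2.4075; next y=7/10·3.045+1·(-2.4075)=-0.276
n=4: y=-0.276, sp=3, e=sp−y=3.276; I=9.381, D=e−e_prev=3.321; u=1/4·3.276+0·9.381+3/4·3.321=3.30975; next y=7/10·(-0.276)+1·3.30975=3.11655
n=5: y=3.11655, sp=3, e=sp−y=-0.11655; I=9.26445, D=e−e_prev=-3.39255; u=1/4·(-0.11655)+0·9.26445+3/4·(-3.39255)=-2.57355; next y=7/10·3.11655+1·(-2.57355)=-0.391965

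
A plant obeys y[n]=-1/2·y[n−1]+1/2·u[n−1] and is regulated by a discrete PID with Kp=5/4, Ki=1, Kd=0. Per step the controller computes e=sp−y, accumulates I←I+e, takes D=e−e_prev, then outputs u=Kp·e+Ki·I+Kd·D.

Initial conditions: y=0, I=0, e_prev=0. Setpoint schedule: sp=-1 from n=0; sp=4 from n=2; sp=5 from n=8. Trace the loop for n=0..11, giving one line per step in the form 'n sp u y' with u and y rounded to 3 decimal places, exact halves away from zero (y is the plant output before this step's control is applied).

(exact arithmetic carried between steps; '≈' marks a value shown rounded to 6 d.p. or computed from one; I and e_prev carry over from the previous line; the table rounds u and y to 3 d.p., halves away from zero)
n=0: y=0, sp=-1, e=sp−y=-1; I=-1, D=e−e_prev=-1; u=5/4·(-1)+1·(-1)+0·(-1)=-2.25; next y=-1/2·0+1/2·(-2.25)=-1.125
n=1: y=-1.125, sp=-1, e=sp−y=0.125; I=-0.875, D=e−e_prev=1.125; u=5/4·0.125+1·(-0.875)+0·1.125=-0.71875; next y=-1/2·(-1.125)+1/2·(-0.71875)=0.203125
n=2: y=0.203125, sp=4, e=sp−y=3.796875; I=2.921875, D=e−e_prev=3.671875; u=5/4·3.796875+1·2.921875+0·3.671875≈7.667969; next y=-1/2·0.203125+1/2·7.667969≈3.732422
n=3: y≈3.732422, sp=4, e=sp−y≈0.267578; I≈3.189453, D=e−e_prev≈-3.529297; u=5/4·0.267578+1·3.189453+0·(-3.529297)≈3.523926; next y=-1/2·3.732422+1/2·3.523926≈-0.104248
n=4: y≈-0.104248, sp=4, e=sp−y≈4.104248; I≈7.293701, D=e−e_prev≈3.836670; u=5/4·4.104248+1·7.293701+0·3.836670≈12.424011; next y=-1/2·(-0.104248)+1/2·12.424011≈6.264130
n=5: y≈6.264130, sp=4, e=sp−y≈-2.264130; I≈5.029572, D=e−e_prev≈-6.368378; u=5/4·(-2.264130)+1·5.029572+0·(-6.368378)≈2.199409; next y=-1/2·6.264130+1/2·2.199409≈-2.032360
n=6: y≈-2.032360, sp=4, e=sp−y≈6.032360; I≈11.061932, D=e−e_prev≈8.296490; u=5/4·6.032360+1·11.061932+0·8.296490≈18.602382; next y=-1/2·(-2.032360)+1/2·18.602382≈10.317371
n=7: y≈10.317371, sp=4, e=sp−y≈-6.317371; I≈4.744561, D=e−e_prev≈-12.349731; u=5/4·(-6.317371)+1·4.744561+0·(-12.349731)≈-3.152153; next y=-1/2·10.317371+1/2·(-3.152153)≈-6.734762
n=8: y≈-6.734762, sp=5, e=sp−y≈11.734762; I≈16.479323, D=e−e_prev≈18.052133; u=5/4·11.734762+1·16.479323+0·18.052133≈31.147775; next y=-1/2·(-6.734762)+1/2·31.147775≈18.941268
n=9: y≈18.941268, sp=5, e=sp−y≈-13.941268; I≈2.538054, D=e−e_prev≈-25.676030; u=5/4·(-13.941268)+1·2.538054+0·(-25.676030)≈-14.888531; next y=-1/2·18.941268+1/2·(-14.888531)≈-16.914900
n=10: y≈-16.914900, sp=5, e=sp−y≈21.914900; I≈24.452954, D=e−e_prev≈35.856168; u=5/4·21.914900+1·24.452954+0·35.856168≈51.846579; next y=-1/2·(-16.914900)+1/2·51.846579≈34.380739
n=11: y≈34.380739, sp=5, e=sp−y≈-29.380739; I≈-4.927785, D=e−e_prev≈-51.295639; u=5/4·(-29.380739)+1·(-4.927785)+0·(-51.295639)≈-41.653710; next y=-1/2·34.380739+1/2·(-41.653710)≈-38.017225

0 -1 -2.250 0.000
1 -1 -0.719 -1.125
2 4 7.668 0.203
3 4 3.524 3.732
4 4 12.424 -0.104
5 4 2.199 6.264
6 4 18.602 -2.032
7 4 -3.152 10.317
8 5 31.148 -6.735
9 5 -14.889 18.941
10 5 51.847 -16.915
11 5 -41.654 34.381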